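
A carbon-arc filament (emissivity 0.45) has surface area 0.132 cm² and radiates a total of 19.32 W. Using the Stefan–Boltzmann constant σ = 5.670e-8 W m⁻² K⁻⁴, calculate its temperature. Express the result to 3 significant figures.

T ≈ 2.75×10³ K

Area A = 0.132 cm² = 1.32×10⁻⁵ m².
P = εσAT⁴ ⇒ T = (P/(εσA))^(1/4) = (19.32/(0.45×5.670×10⁻⁸×1.32×10⁻⁵))^(1/4) = 2.75×10³ K.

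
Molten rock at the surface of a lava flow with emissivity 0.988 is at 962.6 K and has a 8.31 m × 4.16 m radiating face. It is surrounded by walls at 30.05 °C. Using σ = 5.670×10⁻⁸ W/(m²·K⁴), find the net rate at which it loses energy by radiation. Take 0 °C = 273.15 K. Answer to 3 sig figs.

Net loss ≈ 1.65×10⁶ W

Surroundings: T = 30.05 °C + 273.15 = 303.20 K.
Area A = 8.31 × 4.16 = 34.5696 m².
Net radiated power P_net = εσA(T⁴ − T₀⁴) = 0.988×5.670×10⁻⁸×34.5696×(962.6⁴ − 303.20⁴).
T⁴ − T₀⁴ = 8.58585×10¹¹ − 8.45117×10⁹ = 8.50134×10¹¹ K⁴, so P_net = 1.65×10⁶ W.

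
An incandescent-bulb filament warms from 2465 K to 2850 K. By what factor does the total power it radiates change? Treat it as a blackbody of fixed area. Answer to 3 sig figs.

P ∝ T⁴, so P₂/P₁ = (T₂/T₁)⁴ = (2850/2465)⁴ = (1.15619)⁴ = 1.79.

P₂/P₁ ≈ 1.79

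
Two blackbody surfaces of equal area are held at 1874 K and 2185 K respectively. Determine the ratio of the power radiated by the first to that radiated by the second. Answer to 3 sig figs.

P₁/P₂ ≈ 0.541

With equal areas, P₁/P₂ = (T₁/T₂)⁴ = (1874/2185)⁴ = 0.541.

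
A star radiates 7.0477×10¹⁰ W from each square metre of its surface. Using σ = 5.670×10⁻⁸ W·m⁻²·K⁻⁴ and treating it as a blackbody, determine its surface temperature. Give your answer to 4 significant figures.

T ≈ 3.339×10⁴ K

I = σT⁴, so T = (I/σ)^(1/4) = (7.0477×10¹⁰/(5.670×10⁻⁸))^(1/4) = 3.339×10⁴ K.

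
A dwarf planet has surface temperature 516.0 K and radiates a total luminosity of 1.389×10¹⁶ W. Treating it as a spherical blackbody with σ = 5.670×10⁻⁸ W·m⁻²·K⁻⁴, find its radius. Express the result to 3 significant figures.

R ≈ 5.24×10⁵ m

L = 4πR²σT⁴ ⇒ R = √(L/(4πσT⁴)).
σT⁴ = 4019.59 W/m², so R = √(1.389×10¹⁶/(4π×4019.59)) = 5.24×10⁵ m.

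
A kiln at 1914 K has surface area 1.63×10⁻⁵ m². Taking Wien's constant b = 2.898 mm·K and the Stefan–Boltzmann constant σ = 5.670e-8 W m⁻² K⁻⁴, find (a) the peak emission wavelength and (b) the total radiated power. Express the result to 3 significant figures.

(a) λ_max = b/T = 2.898×10⁻³/1914 = 1.514×10⁻⁶ m = 1.51×10³ nm.
Area A = 1.63×10⁻⁵ m².
(b) P = σAT⁴ = 5.670×10⁻⁸×1.63×10⁻⁵×(1914)⁴ = 12.4 W.

λ_max ≈ 1.51×10³ nm; P ≈ 12.4 W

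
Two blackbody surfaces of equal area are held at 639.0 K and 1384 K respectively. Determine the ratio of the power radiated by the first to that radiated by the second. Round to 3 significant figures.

P₁/P₂ ≈ 0.0454

With equal areas, P₁/P₂ = (T₁/T₂)⁴ = (639.0/1384)⁴ = 0.0454.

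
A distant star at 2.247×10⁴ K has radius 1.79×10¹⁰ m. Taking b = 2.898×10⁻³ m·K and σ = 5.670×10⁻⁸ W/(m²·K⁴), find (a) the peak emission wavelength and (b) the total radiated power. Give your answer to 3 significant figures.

(a) λ_max = b/T = 2.898×10⁻³/2.247×10⁴ = 1.290×10⁻⁷ m = 129 nm.
Surface area A = 4πR² = 4π(1.79×10¹⁰ m)² = 4.02639×10²¹ m².
(b) P = σAT⁴ = 5.670×10⁻⁸×4.02639×10²¹×(2.247×10⁴)⁴ = 5.82×10³¹ W.

λ_max ≈ 129 nm; P ≈ 5.82×10³¹ W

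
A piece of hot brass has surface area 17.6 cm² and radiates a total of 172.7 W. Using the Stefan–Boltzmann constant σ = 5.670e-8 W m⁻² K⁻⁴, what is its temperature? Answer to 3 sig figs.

Area A = 17.6 cm² = 1.76×10⁻³ m².
P = σAT⁴ ⇒ T = (P/(σA))^(1/4) = (172.7/(5.670×10⁻⁸×1.76×10⁻³))^(1/4) = 1.15×10³ K.

T ≈ 1.15×10³ K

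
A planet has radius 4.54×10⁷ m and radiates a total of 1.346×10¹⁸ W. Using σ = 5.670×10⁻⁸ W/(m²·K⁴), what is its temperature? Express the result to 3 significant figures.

T ≈ 174 K

Surface area A = 4πR² = 4π(4.54×10⁷ m)² = 2.59013×10¹⁶ m².
P = σAT⁴ ⇒ T = (P/(σA))^(1/4) = (1.346×10¹⁸/(5.670×10⁻⁸×2.59013×10¹⁶))^(1/4) = 174 K.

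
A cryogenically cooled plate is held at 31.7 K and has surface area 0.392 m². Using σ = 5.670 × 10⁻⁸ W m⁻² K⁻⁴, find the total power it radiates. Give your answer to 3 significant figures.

Area A = 0.392 m².
P = σAT⁴ = 5.670×10⁻⁸ × 0.392 × (31.7)⁴ = 0.0224 W.

P ≈ 0.0224 W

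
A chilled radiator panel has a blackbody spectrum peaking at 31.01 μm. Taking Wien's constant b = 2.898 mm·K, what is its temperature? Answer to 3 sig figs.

T ≈ 93.5 K

Wien's law gives T = b/λ_max = (2.898×10⁻³ m·K)/(3.101×10⁻⁵ m) = 93.5 K.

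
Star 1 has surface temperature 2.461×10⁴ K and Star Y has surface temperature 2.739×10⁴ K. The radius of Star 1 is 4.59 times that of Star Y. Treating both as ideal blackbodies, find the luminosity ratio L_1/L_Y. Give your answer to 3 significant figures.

L ∝ R²T⁴, so L_1/L_Y = (R_1/R_Y)²(T_1/T_Y)⁴ = (4.59)² × (2.461×10⁴/2.739×10⁴)⁴ = 21.0681 × 0.651746 = 13.7.

L_1/L_Y ≈ 13.7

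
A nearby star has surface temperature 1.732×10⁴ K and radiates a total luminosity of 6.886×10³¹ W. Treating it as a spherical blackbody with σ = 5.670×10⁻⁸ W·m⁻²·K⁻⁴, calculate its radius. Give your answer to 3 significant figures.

L = 4πR²σT⁴ ⇒ R = √(L/(4πσT⁴)).
σT⁴ = 5.10240×10⁹ W/m², so R = √(6.886×10³¹/(4π×5.10240×10⁹)) = 3.28×10¹⁰ m.

R ≈ 3.28×10¹⁰ m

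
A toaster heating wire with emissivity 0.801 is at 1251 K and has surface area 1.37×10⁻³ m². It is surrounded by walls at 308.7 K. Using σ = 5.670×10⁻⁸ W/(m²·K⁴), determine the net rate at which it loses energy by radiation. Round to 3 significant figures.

Net loss ≈ 152 W

Area A = 1.37×10⁻³ m².
Net radiated power P_net = εσA(T⁴ − T₀⁴) = 0.801×5.670×10⁻⁸×1.37×10⁻³×(1251⁴ − 308.7⁴).
T⁴ − T₀⁴ = 2.44923×10¹² − 9.08127×10⁹ = 2.44015×10¹² K⁴, so P_net = 152 W.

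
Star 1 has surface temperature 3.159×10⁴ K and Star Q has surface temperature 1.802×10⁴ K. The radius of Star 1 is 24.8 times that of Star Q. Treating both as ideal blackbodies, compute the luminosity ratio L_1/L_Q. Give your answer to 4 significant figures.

L ∝ R²T⁴, so L_1/L_Q = (R_1/R_Q)²(T_1/T_Q)⁴ = (24.8)² × (3.159×10⁴/1.802×10⁴)⁴ = 615.04 × 9.44451 = 5809.

L_1/L_Q ≈ 5809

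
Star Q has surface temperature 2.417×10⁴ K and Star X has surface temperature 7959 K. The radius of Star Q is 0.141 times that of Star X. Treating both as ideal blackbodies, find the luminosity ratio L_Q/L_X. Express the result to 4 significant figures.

L ∝ R²T⁴, so L_Q/L_X = (R_Q/R_X)²(T_Q/T_X)⁴ = (0.141)² × (2.417×10⁴/7959)⁴ = 0.019881 × 85.0497 = 1.691.

L_Q/L_X ≈ 1.691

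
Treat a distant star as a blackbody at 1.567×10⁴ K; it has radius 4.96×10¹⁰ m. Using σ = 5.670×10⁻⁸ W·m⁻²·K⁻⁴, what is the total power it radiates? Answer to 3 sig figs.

Surface area A = 4πR² = 4π(4.96×10¹⁰ m)² = 3.09153×10²² m².
P = σAT⁴ = 5.670×10⁻⁸ × 3.09153×10²² × (1.567×10⁴)⁴ = 1.06×10³² W.

P ≈ 1.06×10³² W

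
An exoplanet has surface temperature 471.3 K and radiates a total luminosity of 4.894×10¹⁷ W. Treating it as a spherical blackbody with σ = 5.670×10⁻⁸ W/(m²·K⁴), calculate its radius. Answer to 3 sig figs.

R ≈ 3.73×10⁶ m

L = 4πR²σT⁴ ⇒ R = √(L/(4πσT⁴)).
σT⁴ = 2797.52 W/m², so R = √(4.894×10¹⁷/(4π×2797.52)) = 3.73×10⁶ m.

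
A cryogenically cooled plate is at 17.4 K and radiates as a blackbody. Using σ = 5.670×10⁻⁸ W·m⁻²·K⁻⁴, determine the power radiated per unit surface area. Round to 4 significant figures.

Stefan–Boltzmann: I = σT⁴ = 5.670×10⁻⁸ × (17.4)⁴ = 5.197×10⁻³ W/m².

I ≈ 5.197×10⁻³ W/m²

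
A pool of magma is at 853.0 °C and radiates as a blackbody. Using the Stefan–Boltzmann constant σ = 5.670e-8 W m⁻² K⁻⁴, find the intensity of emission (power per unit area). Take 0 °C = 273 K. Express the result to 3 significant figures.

I ≈ 9.11×10⁴ W/m²

T = 853.0 °C + 273 = 1126.0 K.
Stefan–Boltzmann: I = σT⁴ = 5.670×10⁻⁸ × (1126.0)⁴ = 9.11×10⁴ W/m².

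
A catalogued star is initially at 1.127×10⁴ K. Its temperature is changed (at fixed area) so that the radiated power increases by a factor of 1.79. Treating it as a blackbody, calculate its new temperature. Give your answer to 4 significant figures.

T₂ ≈ 1.304×10⁴ K

P ∝ T⁴, so T₂/T₁ = (P₂/P₁)^(1/4) = (1.79)^(1/4) = 1.15668.
T₂ = 1.127×10⁴ × 1.15668 = 1.304×10⁴ K.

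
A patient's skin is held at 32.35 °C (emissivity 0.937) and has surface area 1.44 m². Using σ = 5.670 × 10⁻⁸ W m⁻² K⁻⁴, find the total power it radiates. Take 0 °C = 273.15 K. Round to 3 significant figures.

T = 32.35 °C + 273.15 = 305.50 K.
Area A = 1.44 m².
P = εσAT⁴ = 0.937 × 5.670×10⁻⁸ × 1.44 × (305.50)⁴ = 666 W.

P ≈ 666 W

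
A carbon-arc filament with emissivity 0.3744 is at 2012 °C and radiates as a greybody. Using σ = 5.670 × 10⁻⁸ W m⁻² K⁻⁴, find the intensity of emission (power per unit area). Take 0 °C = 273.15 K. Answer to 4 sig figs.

T = 2012 °C + 273.15 = 2285.15 K.
Stefan–Boltzmann: I = εσT⁴ = 0.3744 × 5.670×10⁻⁸ × (2285.15)⁴ = 5.789×10⁵ W/m².

I ≈ 5.789×10⁵ W/m²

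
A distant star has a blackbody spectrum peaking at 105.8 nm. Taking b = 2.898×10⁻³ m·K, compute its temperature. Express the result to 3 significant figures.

Wien's law gives T = b/λ_max = (2.898×10⁻³ m·K)/(1.058×10⁻⁷ m) = 2.74×10⁴ K.

T ≈ 2.74×10⁴ K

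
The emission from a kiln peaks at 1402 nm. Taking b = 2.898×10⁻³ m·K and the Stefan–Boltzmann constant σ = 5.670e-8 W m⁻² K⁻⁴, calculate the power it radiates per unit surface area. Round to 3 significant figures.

Wien's law: T = b/λ_max = 2.898×10⁻³/1.402×10⁻⁶ = 2067.05 K.
Then I = σT⁴ = 5.670×10⁻⁸×(2067.05)⁴ = 1.04×10⁶ W/m².

I ≈ 1.04×10⁶ W/m²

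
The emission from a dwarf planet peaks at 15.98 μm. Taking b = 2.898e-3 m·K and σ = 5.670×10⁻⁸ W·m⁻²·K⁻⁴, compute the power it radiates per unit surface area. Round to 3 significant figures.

Wien's law: T = b/λ_max = 2.898×10⁻³/1.598×10⁻⁵ = 181.352 K.
Then I = σT⁴ = 5.670×10⁻⁸×(181.352)⁴ = 61.3 W/m².

I ≈ 61.3 W/m²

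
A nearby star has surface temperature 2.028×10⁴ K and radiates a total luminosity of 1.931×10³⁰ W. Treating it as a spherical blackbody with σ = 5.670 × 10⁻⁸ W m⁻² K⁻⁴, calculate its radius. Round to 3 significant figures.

L = 4πR²σT⁴ ⇒ R = √(L/(4πσT⁴)).
σT⁴ = 9.59080×10⁹ W/m², so R = √(1.931×10³⁰/(4π×9.59080×10⁹)) = 4.00×10⁹ m.

R ≈ 4.00×10⁹ m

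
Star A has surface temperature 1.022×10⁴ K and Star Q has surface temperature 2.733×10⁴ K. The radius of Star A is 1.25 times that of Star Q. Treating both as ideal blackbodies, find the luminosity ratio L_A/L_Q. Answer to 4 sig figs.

L ∝ R²T⁴, so L_A/L_Q = (R_A/R_Q)²(T_A/T_Q)⁴ = (1.25)² × (1.022×10⁴/2.733×10⁴)⁴ = 1.5625 × 0.0195544 = 0.03055.

L_A/L_Q ≈ 0.03055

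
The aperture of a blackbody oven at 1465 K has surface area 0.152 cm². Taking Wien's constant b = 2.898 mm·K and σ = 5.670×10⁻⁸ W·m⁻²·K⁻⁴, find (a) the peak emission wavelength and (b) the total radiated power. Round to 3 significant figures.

λ_max ≈ 1.98 μm; P ≈ 3.97 W

(a) λ_max = b/T = 2.898×10⁻³/1465 = 1.978×10⁻⁶ m = 1.98 μm.
Area A = 0.152 cm² = 1.52×10⁻⁵ m².
(b) P = σAT⁴ = 5.670×10⁻⁸×1.52×10⁻⁵×(1465)⁴ = 3.97 W.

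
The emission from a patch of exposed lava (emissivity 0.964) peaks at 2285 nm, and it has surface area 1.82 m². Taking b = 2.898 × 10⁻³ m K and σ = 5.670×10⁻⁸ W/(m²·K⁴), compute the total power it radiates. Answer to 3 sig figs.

Wien's law: T = b/λ_max = 2.898×10⁻³/2.285×10⁻⁶ = 1268.27 K.
Area A = 1.82 m².
Then P = εσAT⁴ = 0.964×5.670×10⁻⁸×1.82×(1268.27)⁴ = 2.57×10⁵ W.

P ≈ 2.57×10⁵ W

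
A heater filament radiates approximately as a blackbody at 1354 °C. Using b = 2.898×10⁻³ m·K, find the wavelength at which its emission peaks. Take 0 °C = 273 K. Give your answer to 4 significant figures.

λ_max ≈ 1781 nm

T = 1354 °C + 273 = 1627 K.
Wien's displacement law: λ_max = b/T = (2.898×10⁻³ m·K)/(1627 K) = 1.7812×10⁻⁶ m.
That is 1781 nm, in the infrared range.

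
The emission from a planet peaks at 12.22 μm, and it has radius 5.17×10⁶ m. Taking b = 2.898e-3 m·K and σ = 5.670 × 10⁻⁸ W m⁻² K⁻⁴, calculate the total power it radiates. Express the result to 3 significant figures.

P ≈ 6.02×10¹⁶ W

Wien's law: T = b/λ_max = 2.898×10⁻³/1.222×10⁻⁵ = 237.152 K.
Surface area A = 4πR² = 4π(5.17×10⁶ m)² = 3.35885×10¹⁴ m².
Then P = σAT⁴ = 5.670×10⁻⁸×3.35885×10¹⁴×(237.152)⁴ = 6.02×10¹⁶ W.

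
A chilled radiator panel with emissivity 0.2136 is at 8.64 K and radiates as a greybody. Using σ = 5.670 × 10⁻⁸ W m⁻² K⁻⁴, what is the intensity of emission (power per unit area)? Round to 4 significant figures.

Stefan–Boltzmann: I = εσT⁴ = 0.2136 × 5.670×10⁻⁸ × (8.64)⁴ = 6.749×10⁻⁵ W/m².

I ≈ 6.749×10⁻⁵ W/m²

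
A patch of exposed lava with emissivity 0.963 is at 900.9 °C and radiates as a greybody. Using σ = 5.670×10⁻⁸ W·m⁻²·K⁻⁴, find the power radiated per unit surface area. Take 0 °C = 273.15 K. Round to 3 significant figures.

T = 900.9 °C + 273.15 = 1174.05 K.
Stefan–Boltzmann: I = εσT⁴ = 0.963 × 5.670×10⁻⁸ × (1174.05)⁴ = 1.04×10⁵ W/m².

I ≈ 1.04×10⁵ W/m²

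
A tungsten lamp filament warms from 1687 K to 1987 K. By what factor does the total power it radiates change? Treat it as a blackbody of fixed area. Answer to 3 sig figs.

P₂/P₁ ≈ 1.92

P ∝ T⁴, so P₂/P₁ = (T₂/T₁)⁴ = (1987/1687)⁴ = (1.17783)⁴ = 1.92.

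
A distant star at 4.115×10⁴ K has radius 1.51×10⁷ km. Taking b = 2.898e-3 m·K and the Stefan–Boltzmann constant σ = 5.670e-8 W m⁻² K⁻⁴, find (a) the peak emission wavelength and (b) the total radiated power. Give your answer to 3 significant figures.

(a) λ_max = b/T = 2.898×10⁻³/4.115×10⁴ = 7.043×10⁻⁸ m = 70.4 nm.
Surface area A = 4πR² = 4π(1.51×10¹⁰ m)² = 2.86526×10²¹ m².
(b) P = σAT⁴ = 5.670×10⁻⁸×2.86526×10²¹×(4.115×10⁴)⁴ = 4.66×10³² W.

λ_max ≈ 70.4 nm; P ≈ 4.66×10³² W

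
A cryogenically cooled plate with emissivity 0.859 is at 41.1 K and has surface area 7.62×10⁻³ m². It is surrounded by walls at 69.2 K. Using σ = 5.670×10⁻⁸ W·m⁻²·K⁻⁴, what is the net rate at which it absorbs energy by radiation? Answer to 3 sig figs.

Net gain ≈ 7.45×10⁻³ W

Area A = 7.62×10⁻³ m².
Net radiated power P_net = εσA(T⁴ − T₀⁴) = 0.859×5.670×10⁻⁸×7.62×10⁻³×(41.1⁴ − 69.2⁴).
T⁴ − T₀⁴ = 2.85343×10⁶ − 2.29311×10⁷ = -2.00777×10⁷ K⁴, so P_net = -7.45×10⁻³ W — negative, meaning a net gain of 7.45×10⁻³ W.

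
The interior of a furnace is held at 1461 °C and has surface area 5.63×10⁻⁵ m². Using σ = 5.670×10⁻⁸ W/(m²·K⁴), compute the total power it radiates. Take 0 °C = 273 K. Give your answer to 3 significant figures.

P ≈ 28.9 W

T = 1461 °C + 273 = 1734 K.
Area A = 5.63×10⁻⁵ m².
P = σAT⁴ = 5.670×10⁻⁸ × 5.63×10⁻⁵ × (1734)⁴ = 28.9 W.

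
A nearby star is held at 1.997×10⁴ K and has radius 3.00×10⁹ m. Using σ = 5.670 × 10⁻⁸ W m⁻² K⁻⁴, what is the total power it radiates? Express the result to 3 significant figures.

Surface area A = 4πR² = 4π(3.00×10⁹ m)² = 1.13097×10²⁰ m².
P = σAT⁴ = 5.670×10⁻⁸ × 1.13097×10²⁰ × (1.997×10⁴)⁴ = 1.02×10³⁰ W.

P ≈ 1.02×10³⁰ W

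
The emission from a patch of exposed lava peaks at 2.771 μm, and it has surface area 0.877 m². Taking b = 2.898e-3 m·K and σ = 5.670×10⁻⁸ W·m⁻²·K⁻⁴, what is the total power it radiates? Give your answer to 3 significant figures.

P ≈ 5.95×10⁴ W

Wien's law: T = b/λ_max = 2.898×10⁻³/2.771×10⁻⁶ = 1045.83 K.
Area A = 0.877 m².
Then P = σAT⁴ = 5.670×10⁻⁸×0.877×(1045.83)⁴ = 5.95×10⁴ W.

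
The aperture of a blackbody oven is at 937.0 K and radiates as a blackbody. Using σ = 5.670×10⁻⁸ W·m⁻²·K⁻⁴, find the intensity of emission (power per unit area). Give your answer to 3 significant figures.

Stefan–Boltzmann: I = σT⁴ = 5.670×10⁻⁸ × (937.0)⁴ = 4.37×10⁴ W/m².

I ≈ 4.37×10⁴ W/m²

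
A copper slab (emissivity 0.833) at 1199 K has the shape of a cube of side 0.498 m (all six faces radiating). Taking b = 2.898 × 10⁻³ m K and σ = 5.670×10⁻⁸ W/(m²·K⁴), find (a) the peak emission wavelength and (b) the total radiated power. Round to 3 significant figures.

λ_max ≈ 2.42×10³ nm; P ≈ 1.45×10⁵ W

(a) λ_max = b/T = 2.898×10⁻³/1199 = 2.417×10⁻⁶ m = 2.42×10³ nm.
Area A = 6s² = 6×(0.498 m)² = 1.48802 m².
(b) P = εσAT⁴ = 0.833×5.670×10⁻⁸×1.48802×(1199)⁴ = 1.45×10⁵ W.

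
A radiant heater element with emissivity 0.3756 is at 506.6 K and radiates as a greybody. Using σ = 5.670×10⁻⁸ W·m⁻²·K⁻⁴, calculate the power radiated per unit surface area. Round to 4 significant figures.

Stefan–Boltzmann: I = εσT⁴ = 0.3756 × 5.670×10⁻⁸ × (506.6)⁴ = 1403 W/m².

I ≈ 1403 W/m²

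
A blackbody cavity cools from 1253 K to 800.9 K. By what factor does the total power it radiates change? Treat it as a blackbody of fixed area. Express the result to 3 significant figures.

P ∝ T⁴, so P₂/P₁ = (T₂/T₁)⁴ = (800.9/1253)⁴ = (0.639186)⁴ = 0.167.

P₂/P₁ ≈ 0.167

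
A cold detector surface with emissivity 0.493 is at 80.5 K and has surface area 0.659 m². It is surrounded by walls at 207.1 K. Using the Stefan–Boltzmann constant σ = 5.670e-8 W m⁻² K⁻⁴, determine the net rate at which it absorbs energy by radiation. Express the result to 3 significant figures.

Area A = 0.659 m².
Net radiated power P_net = εσA(T⁴ − T₀⁴) = 0.493×5.670×10⁻⁸×0.659×(80.5⁴ − 207.1⁴).
T⁴ − T₀⁴ = 4.19936×10⁷ − 1.83959×10⁹ = -1.79760×10⁹ K⁴, so P_net = -33.1 W — negative, meaning a net gain of 33.1 W.

Net gain ≈ 33.1 W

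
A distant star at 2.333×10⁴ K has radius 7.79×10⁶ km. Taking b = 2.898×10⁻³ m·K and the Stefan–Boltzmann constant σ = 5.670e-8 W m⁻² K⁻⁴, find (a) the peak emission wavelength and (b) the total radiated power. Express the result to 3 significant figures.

λ_max ≈ 124 nm; P ≈ 1.28×10³¹ W

(a) λ_max = b/T = 2.898×10⁻³/2.333×10⁴ = 1.242×10⁻⁷ m = 124 nm.
Surface area A = 4πR² = 4π(7.79×10⁹ m)² = 7.62579×10²⁰ m².
(b) P = σAT⁴ = 5.670×10⁻⁸×7.62579×10²⁰×(2.333×10⁴)⁴ = 1.28×10³¹ W.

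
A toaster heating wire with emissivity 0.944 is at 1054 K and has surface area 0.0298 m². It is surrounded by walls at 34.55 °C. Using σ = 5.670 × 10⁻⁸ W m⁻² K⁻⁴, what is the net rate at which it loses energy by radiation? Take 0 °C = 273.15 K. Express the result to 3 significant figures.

Net loss ≈ 1.95×10³ W

Surroundings: T = 34.55 °C + 273.15 = 307.70 K.
Area A = 0.0298 m².
Net radiated power P_net = εσA(T⁴ − T₀⁴) = 0.944×5.670×10⁻⁸×0.0298×(1054⁴ − 307.70⁴).
T⁴ − T₀⁴ = 1.23413×10¹² − 8.96417×10⁹ = 1.22517×10¹² K⁴, so P_net = 1.95×10³ W.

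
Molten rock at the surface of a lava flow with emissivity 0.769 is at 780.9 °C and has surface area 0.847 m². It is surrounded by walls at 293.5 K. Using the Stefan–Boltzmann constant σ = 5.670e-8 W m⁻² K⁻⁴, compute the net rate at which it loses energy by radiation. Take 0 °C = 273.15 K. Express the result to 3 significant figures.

T = 780.9 °C + 273.15 = 1054.05 K.
Area A = 0.847 m².
Net radiated power P_net = εσA(T⁴ − T₀⁴) = 0.769×5.670×10⁻⁸×0.847×(1054.05⁴ − 293.5⁴).
T⁴ − T₀⁴ = 1.23437×10¹² − 7.42049×10⁹ = 1.22695×10¹² K⁴, so P_net = 4.53×10⁴ W.

Net loss ≈ 4.53×10⁴ W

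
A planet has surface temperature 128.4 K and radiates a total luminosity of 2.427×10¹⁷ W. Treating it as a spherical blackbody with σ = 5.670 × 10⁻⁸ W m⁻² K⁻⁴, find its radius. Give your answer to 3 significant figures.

R ≈ 3.54×10⁷ m

L = 4πR²σT⁴ ⇒ R = √(L/(4πσT⁴)).
σT⁴ = 15.4114 W/m², so R = √(2.427×10¹⁷/(4π×15.4114)) = 3.54×10⁷ m.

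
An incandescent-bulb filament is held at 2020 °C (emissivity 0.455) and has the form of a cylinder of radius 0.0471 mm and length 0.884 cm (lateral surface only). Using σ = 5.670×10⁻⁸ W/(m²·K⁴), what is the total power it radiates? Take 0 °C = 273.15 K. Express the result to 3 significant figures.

T = 2020 °C + 273.15 = 2293.15 K.
Lateral area A = 2πrL = 2π×4.71×10⁻⁵×8.84×10⁻³ = 2.61609×10⁻⁶ m².
P = εσAT⁴ = 0.455 × 5.670×10⁻⁸ × 2.61609×10⁻⁶ × (2293.15)⁴ = 1.87 W.

P ≈ 1.87 W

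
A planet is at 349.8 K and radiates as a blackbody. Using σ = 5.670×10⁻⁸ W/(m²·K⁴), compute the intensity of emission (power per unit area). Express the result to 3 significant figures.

Stefan–Boltzmann: I = σT⁴ = 5.670×10⁻⁸ × (349.8)⁴ = 849 W/m².

I ≈ 849 W/m²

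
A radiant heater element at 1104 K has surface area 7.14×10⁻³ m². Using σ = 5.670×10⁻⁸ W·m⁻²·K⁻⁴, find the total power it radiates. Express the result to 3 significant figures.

P ≈ 601 W

Area A = 7.14×10⁻³ m².
P = σAT⁴ = 5.670×10⁻⁸ × 7.14×10⁻³ × (1104)⁴ = 601 W.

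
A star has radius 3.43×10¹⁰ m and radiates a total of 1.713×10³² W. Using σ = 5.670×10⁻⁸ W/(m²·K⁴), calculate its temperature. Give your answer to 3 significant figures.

Surface area A = 4πR² = 4π(3.43×10¹⁰ m)² = 1.47842×10²² m².
P = σAT⁴ ⇒ T = (P/(σA))^(1/4) = (1.713×10³²/(5.670×10⁻⁸×1.47842×10²²))^(1/4) = 2.13×10⁴ K.

T ≈ 2.13×10⁴ K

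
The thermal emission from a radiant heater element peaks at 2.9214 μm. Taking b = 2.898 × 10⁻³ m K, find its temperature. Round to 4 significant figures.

Wien's law gives T = b/λ_max = (2.898×10⁻³ m·K)/(2.9214×10⁻⁶ m) = 992.0 K.

T ≈ 992.0 K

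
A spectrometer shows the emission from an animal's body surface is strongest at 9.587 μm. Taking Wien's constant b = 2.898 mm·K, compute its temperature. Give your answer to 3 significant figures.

Wien's law gives T = b/λ_max = (2.898×10⁻³ m·K)/(9.587×10⁻⁶ m) = 302 K.

T ≈ 302 K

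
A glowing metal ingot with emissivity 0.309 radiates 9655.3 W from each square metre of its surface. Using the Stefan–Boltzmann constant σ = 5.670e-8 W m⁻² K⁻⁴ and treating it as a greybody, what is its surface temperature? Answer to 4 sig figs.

T ≈ 861.6 K

I = εσT⁴, so T = (I/εσ)^(1/4) = (9655.3/(0.309×5.670×10⁻⁸))^(1/4) = 861.6 K.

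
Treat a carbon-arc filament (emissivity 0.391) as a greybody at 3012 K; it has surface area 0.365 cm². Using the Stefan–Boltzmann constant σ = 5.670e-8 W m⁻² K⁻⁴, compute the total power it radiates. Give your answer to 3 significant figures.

P ≈ 66.6 W

Area A = 0.365 cm² = 3.65×10⁻⁵ m².
P = εσAT⁴ = 0.391 × 5.670×10⁻⁸ × 3.65×10⁻⁵ × (3012)⁴ = 66.6 W.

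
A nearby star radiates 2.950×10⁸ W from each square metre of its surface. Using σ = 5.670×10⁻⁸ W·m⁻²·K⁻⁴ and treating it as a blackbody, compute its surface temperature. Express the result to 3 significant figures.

T ≈ 8.49×10³ K

I = σT⁴, so T = (I/σ)^(1/4) = (2.950×10⁸/(5.670×10⁻⁸))^(1/4) = 8.49×10³ K.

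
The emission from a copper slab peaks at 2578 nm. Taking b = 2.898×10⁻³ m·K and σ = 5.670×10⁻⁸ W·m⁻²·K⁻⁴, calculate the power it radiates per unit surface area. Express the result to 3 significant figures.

Wien's law: T = b/λ_max = 2.898×10⁻³/2.578×10⁻⁶ = 1124.13 K.
Then I = σT⁴ = 5.670×10⁻⁸×(1124.13)⁴ = 9.05×10⁴ W/m².

I ≈ 9.05×10⁴ W/m²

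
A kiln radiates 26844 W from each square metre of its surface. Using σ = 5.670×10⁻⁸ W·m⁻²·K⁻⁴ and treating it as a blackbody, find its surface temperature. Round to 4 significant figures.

T ≈ 829.5 K

I = σT⁴, so T = (I/σ)^(1/4) = (26844/(5.670×10⁻⁸))^(1/4) = 829.5 K.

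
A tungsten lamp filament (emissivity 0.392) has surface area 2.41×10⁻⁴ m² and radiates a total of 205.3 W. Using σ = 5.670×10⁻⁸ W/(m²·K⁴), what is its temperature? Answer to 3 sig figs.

Area A = 2.41×10⁻⁴ m².
P = εσAT⁴ ⇒ T = (P/(εσA))^(1/4) = (205.3/(0.392×5.670×10⁻⁸×2.41×10⁻⁴))^(1/4) = 2.49×10³ K.

T ≈ 2.49×10³ K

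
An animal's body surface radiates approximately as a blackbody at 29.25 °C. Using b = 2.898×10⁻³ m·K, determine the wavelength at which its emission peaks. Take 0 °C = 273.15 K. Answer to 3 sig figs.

T = 29.25 °C + 273.15 = 302.40 K.
Wien's displacement law: λ_max = b/T = (2.898×10⁻³ m·K)/(302.40 K) = 9.583×10⁻⁶ m.
That is 9.58 μm, in the infrared range.

λ_max ≈ 9.58 μm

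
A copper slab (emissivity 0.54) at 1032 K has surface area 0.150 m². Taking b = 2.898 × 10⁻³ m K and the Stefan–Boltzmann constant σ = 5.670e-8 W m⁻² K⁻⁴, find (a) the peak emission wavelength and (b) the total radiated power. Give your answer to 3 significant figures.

λ_max ≈ 2.81×10³ nm; P ≈ 5.21×10³ W

(a) λ_max = b/T = 2.898×10⁻³/1032 = 2.808×10⁻⁶ m = 2.81×10³ nm.
Area A = 0.150 m².
(b) P = εσAT⁴ = 0.54×5.670×10⁻⁸×0.150×(1032)⁴ = 5.21×10³ W.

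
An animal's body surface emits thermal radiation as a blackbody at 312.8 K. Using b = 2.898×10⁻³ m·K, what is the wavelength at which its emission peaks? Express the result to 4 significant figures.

λ_max ≈ 9.265 μm

Wien's displacement law: λ_max = b/T = (2.898×10⁻³ m·K)/(312.8 K) = 9.2647×10⁻⁶ m.
That is 9.265 μm, in the infrared range.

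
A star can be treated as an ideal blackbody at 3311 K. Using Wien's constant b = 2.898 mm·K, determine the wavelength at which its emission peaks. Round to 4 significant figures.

Wien's displacement law: λ_max = b/T = (2.898×10⁻³ m·K)/(3311 K) = 8.7526×10⁻⁷ m.
That is 875.3 nm, in the infrared range.

λ_max ≈ 875.3 nm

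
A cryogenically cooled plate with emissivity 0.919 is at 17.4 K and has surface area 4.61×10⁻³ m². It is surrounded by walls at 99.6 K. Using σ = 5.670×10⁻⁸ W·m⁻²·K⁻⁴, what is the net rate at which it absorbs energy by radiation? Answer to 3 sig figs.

Net gain ≈ 0.0236 W

Area A = 4.61×10⁻³ m².
Net radiated power P_net = εσA(T⁴ − T₀⁴) = 0.919×5.670×10⁻⁸×4.61×10⁻³×(17.4⁴ − 99.6⁴).
T⁴ − T₀⁴ = 91663.6 − 9.84096×10⁷ = -9.83179×10⁷ K⁴, so P_net = -0.0236 W — negative, meaning a net gain of 0.0236 W.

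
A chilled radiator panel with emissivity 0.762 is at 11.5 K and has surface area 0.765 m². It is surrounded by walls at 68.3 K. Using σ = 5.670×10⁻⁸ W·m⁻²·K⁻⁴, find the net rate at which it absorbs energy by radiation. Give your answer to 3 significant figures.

Area A = 0.765 m².
Net radiated power P_net = εσA(T⁴ − T₀⁴) = 0.762×5.670×10⁻⁸×0.765×(11.5⁴ − 68.3⁴).
T⁴ − T₀⁴ = 17490.1 − 2.17612×10⁷ = -2.17437×10⁷ K⁴, so P_net = -0.719 W — negative, meaning a net gain of 0.719 W.

Net gain ≈ 0.719 W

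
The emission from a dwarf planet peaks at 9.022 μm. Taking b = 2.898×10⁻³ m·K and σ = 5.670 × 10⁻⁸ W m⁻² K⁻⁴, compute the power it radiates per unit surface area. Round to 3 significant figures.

I ≈ 604 W/m²

Wien's law: T = b/λ_max = 2.898×10⁻³/9.022×10⁻⁶ = 321.215 K.
Then I = σT⁴ = 5.670×10⁻⁸×(321.215)⁴ = 604 W/m².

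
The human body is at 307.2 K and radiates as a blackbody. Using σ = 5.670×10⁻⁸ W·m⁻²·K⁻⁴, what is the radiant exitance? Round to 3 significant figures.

I ≈ 505 W/m²

Stefan–Boltzmann: I = σT⁴ = 5.670×10⁻⁸ × (307.2)⁴ = 505 W/m².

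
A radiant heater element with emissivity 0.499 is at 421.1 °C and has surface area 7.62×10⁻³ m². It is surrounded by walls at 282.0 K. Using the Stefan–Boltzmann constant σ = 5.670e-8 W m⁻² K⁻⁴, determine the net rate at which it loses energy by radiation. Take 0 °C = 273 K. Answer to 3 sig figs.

T = 421.1 °C + 273 = 694.1 K.
Area A = 7.62×10⁻³ m².
Net radiated power P_net = εσA(T⁴ − T₀⁴) = 0.499×5.670×10⁻⁸×7.62×10⁻³×(694.1⁴ − 282.0⁴).
T⁴ − T₀⁴ = 2.32107×10¹¹ − 6.32407×10⁹ = 2.25783×10¹¹ K⁴, so P_net = 48.7 W.

Net loss ≈ 48.7 W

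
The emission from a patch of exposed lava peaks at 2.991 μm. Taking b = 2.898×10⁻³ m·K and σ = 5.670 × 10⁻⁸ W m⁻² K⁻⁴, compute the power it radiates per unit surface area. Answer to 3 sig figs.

I ≈ 5.00×10⁴ W/m²

Wien's law: T = b/λ_max = 2.898×10⁻³/2.991×10⁻⁶ = 968.907 K.
Then I = σT⁴ = 5.670×10⁻⁸×(968.907)⁴ = 5.00×10⁴ W/m².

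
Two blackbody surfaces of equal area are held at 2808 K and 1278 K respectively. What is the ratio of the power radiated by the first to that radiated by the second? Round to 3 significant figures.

With equal areas, P₁/P₂ = (T₁/T₂)⁴ = (2808/1278)⁴ = 23.3.

P₁/P₂ ≈ 23.3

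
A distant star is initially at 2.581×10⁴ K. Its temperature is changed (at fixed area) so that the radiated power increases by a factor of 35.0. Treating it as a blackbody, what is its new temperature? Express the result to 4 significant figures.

T₂ ≈ 6.278×10⁴ K

P ∝ T⁴, so T₂/T₁ = (P₂/P₁)^(1/4) = (35.0)^(1/4) = 2.43230.
T₂ = 2.581×10⁴ × 2.43230 = 6.278×10⁴ K.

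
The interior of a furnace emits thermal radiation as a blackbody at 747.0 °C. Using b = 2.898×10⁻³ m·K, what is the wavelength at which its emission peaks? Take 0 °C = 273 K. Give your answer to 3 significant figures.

T = 747.0 °C + 273 = 1020.0 K.
Wien's displacement law: λ_max = b/T = (2.898×10⁻³ m·K)/(1020.0 K) = 2.841×10⁻⁶ m.
That is 2.84×10³ nm, in the infrared range.

λ_max ≈ 2.84×10³ nm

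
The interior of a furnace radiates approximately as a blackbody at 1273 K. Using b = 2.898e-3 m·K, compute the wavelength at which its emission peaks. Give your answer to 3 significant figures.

Wien's displacement law: λ_max = b/T = (2.898×10⁻³ m·K)/(1273 K) = 2.277×10⁻⁶ m.
That is 2.28×10³ nm, in the infrared range.

λ_max ≈ 2.28×10³ nm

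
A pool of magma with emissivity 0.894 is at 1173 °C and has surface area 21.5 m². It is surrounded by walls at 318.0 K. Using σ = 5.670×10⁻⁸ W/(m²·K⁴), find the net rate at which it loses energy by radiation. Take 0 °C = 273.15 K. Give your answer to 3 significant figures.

T = 1173 °C + 273.15 = 1446.15 K.
Area A = 21.5 m².
Net radiated power P_net = εσA(T⁴ − T₀⁴) = 0.894×5.670×10⁻⁸×21.5×(1446.15⁴ − 318.0⁴).
T⁴ − T₀⁴ = 4.37374×10¹² − 1.02261×10¹⁰ = 4.36351×10¹² K⁴, so P_net = 4.76×10⁶ W.

Net loss ≈ 4.76×10⁶ W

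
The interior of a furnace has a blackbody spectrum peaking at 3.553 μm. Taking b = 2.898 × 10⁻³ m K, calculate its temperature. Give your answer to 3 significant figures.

T ≈ 816 K

Wien's law gives T = b/λ_max = (2.898×10⁻³ m·K)/(3.553×10⁻⁶ m) = 816 K.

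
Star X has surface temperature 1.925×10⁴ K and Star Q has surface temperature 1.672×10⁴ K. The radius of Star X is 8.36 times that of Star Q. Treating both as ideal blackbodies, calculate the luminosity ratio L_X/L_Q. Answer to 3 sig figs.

L_X/L_Q ≈ 123

L ∝ R²T⁴, so L_X/L_Q = (R_X/R_Q)²(T_X/T_Q)⁴ = (8.36)² × (1.925×10⁴/1.672×10⁴)⁴ = 69.8896 × 1.75702 = 123.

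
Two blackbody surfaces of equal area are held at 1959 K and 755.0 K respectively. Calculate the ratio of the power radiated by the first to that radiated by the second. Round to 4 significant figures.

P₁/P₂ ≈ 45.33

With equal areas, P₁/P₂ = (T₁/T₂)⁴ = (1959/755.0)⁴ = 45.33.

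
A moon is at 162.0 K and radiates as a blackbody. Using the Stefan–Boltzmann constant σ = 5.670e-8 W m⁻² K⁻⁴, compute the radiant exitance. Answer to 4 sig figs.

I ≈ 39.05 W/m²

Stefan–Boltzmann: I = σT⁴ = 5.670×10⁻⁸ × (162.0)⁴ = 39.05 W/m².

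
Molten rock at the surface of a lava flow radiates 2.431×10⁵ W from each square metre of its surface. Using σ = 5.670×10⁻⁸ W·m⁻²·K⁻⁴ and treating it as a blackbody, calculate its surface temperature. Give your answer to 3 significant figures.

I = σT⁴, so T = (I/σ)^(1/4) = (2.431×10⁵/(5.670×10⁻⁸))^(1/4) = 1.44×10³ K.

T ≈ 1.44×10³ K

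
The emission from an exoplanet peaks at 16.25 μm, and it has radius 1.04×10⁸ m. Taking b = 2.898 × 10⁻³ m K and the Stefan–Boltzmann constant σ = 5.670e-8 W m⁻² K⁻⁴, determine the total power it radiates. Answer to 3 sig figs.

P ≈ 7.80×10¹⁸ W

Wien's law: T = b/λ_max = 2.898×10⁻³/1.625×10⁻⁵ = 178.338 K.
Surface area A = 4πR² = 4π(1.04×10⁸ m)² = 1.35918×10¹⁷ m².
Then P = σAT⁴ = 5.670×10⁻⁸×1.35918×10¹⁷×(178.338)⁴ = 7.80×10¹⁸ W.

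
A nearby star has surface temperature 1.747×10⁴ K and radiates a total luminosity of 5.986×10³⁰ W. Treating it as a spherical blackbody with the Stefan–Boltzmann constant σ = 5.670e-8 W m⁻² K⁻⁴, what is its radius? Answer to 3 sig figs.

L = 4πR²σT⁴ ⇒ R = √(L/(4πσT⁴)).
σT⁴ = 5.28147×10⁹ W/m², so R = √(5.986×10³⁰/(4π×5.28147×10⁹)) = 9.50×10⁹ m.

R ≈ 9.50×10⁹ m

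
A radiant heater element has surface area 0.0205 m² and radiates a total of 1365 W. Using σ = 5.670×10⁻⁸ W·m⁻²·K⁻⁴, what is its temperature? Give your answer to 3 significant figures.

T ≈ 1.04×10³ K

Area A = 0.0205 m².
P = σAT⁴ ⇒ T = (P/(σA))^(1/4) = (1365/(5.670×10⁻⁸×0.0205))^(1/4) = 1.04×10³ K.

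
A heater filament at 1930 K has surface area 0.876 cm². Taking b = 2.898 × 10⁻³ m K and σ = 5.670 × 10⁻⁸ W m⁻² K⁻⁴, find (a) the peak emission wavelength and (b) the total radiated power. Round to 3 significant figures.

(a) λ_max = b/T = 2.898×10⁻³/1930 = 1.502×10⁻⁶ m = 1.50 μm.
Area A = 0.876 cm² = 8.76×10⁻⁵ m².
(b) P = σAT⁴ = 5.670×10⁻⁸×8.76×10⁻⁵×(1930)⁴ = 68.9 W.

λ_max ≈ 1.50 μm; P ≈ 68.9 W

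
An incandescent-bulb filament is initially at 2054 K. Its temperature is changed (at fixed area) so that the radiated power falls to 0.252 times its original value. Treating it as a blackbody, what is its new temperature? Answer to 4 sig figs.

T₂ ≈ 1455 K

P ∝ T⁴, so T₂/T₁ = (P₂/P₁)^(1/4) = (0.252)^(1/4) = 0.708517.
T₂ = 2054 × 0.708517 = 1455 K.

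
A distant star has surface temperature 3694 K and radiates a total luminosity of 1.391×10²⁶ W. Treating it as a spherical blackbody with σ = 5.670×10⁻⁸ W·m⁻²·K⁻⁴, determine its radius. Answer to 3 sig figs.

R ≈ 1.02×10⁹ m

L = 4πR²σT⁴ ⇒ R = √(L/(4πσT⁴)).
σT⁴ = 1.05577×10⁷ W/m², so R = √(1.391×10²⁶/(4π×1.05577×10⁷)) = 1.02×10⁹ m.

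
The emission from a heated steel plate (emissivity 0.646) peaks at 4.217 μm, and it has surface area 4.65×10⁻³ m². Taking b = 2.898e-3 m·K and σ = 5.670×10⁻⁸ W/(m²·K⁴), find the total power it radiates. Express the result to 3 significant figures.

Wien's law: T = b/λ_max = 2.898×10⁻³/4.217×10⁻⁶ = 687.218 K.
Area A = 4.65×10⁻³ m².
Then P = εσAT⁴ = 0.646×5.670×10⁻⁸×4.65×10⁻³×(687.218)⁴ = 38.0 W.

P ≈ 38.0 W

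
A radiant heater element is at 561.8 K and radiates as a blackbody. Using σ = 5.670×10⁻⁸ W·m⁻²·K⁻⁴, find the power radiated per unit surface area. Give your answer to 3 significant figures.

I ≈ 5.65×10³ W/m²

Stefan–Boltzmann: I = σT⁴ = 5.670×10⁻⁸ × (561.8)⁴ = 5.65×10³ W/m².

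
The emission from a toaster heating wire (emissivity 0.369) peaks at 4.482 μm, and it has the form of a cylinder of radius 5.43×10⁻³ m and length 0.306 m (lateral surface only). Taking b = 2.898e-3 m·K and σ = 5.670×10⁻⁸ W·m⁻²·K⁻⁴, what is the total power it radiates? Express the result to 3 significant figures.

P ≈ 38.2 W

Wien's law: T = b/λ_max = 2.898×10⁻³/4.482×10⁻⁶ = 646.586 K.
Lateral area A = 2πrL = 2π×5.43×10⁻³×0.306 = 0.0104400 m².
Then P = εσAT⁴ = 0.369×5.670×10⁻⁸×0.0104400×(646.586)⁴ = 38.2 W.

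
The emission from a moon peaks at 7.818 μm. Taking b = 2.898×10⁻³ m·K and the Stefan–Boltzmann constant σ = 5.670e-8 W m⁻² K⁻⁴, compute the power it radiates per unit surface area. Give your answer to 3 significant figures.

Wien's law: T = b/λ_max = 2.898×10⁻³/7.818×10⁻⁶ = 370.683 K.
Then I = σT⁴ = 5.670×10⁻⁸×(370.683)⁴ = 1.07×10³ W/m².

I ≈ 1.07×10³ W/m²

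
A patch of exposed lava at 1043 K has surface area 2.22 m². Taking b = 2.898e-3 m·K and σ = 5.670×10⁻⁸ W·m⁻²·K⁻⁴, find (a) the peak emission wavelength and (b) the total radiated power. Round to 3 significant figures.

(a) λ_max = b/T = 2.898×10⁻³/1043 = 2.779×10⁻⁶ m = 2.78×10³ nm.
Area A = 2.22 m².
(b) P = σAT⁴ = 5.670×10⁻⁸×2.22×(1043)⁴ = 1.49×10⁵ W.

λ_max ≈ 2.78×10³ nm; P ≈ 1.49×10⁵ W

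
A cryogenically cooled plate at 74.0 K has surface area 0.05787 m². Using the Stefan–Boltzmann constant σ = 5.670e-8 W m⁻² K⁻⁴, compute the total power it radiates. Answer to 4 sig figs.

P ≈ 0.09839 W

Area A = 0.05787 m².
P = σAT⁴ = 5.670×10⁻⁸ × 0.05787 × (74.0)⁴ = 0.09839 W.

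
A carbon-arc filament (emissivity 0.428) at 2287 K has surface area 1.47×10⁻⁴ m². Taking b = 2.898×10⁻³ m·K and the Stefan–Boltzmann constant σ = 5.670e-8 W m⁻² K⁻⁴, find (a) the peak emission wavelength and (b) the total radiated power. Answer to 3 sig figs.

λ_max ≈ 1.27×10³ nm; P ≈ 97.6 W

(a) λ_max = b/T = 2.898×10⁻³/2287 = 1.267×10⁻⁶ m = 1.27×10³ nm.
Area A = 1.47×10⁻⁴ m².
(b) P = εσAT⁴ = 0.428×5.670×10⁻⁸×1.47×10⁻⁴×(2287)⁴ = 97.6 W.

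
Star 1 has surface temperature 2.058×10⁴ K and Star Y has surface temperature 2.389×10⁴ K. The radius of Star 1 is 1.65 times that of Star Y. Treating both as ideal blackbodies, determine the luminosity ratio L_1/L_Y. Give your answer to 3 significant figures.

L_1/L_Y ≈ 1.50

L ∝ R²T⁴, so L_1/L_Y = (R_1/R_Y)²(T_1/T_Y)⁴ = (1.65)² × (2.058×10⁴/2.389×10⁴)⁴ = 2.7225 × 0.550702 = 1.50.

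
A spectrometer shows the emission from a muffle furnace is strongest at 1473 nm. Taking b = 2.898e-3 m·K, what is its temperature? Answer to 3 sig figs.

Wien's law gives T = b/λ_max = (2.898×10⁻³ m·K)/(1.473×10⁻⁶ m) = 1.97×10³ K.

T ≈ 1.97×10³ K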